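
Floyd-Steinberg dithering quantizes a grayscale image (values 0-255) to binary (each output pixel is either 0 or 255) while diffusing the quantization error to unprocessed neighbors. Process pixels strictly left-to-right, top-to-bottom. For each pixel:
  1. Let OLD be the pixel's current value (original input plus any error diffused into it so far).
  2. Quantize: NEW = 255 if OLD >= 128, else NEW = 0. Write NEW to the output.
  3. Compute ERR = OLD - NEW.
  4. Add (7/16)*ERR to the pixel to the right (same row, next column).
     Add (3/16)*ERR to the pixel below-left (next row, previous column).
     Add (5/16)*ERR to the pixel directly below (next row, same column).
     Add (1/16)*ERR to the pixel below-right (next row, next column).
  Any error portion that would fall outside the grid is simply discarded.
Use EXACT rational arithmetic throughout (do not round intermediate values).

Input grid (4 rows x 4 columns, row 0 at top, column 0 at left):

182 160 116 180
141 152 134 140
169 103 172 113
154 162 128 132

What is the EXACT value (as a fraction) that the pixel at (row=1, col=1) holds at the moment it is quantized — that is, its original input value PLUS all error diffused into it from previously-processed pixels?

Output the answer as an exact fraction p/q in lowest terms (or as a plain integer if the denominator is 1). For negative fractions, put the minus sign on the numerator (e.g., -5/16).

(0,0): OLD=182 → NEW=255, ERR=-73
(0,1): OLD=2049/16 → NEW=255, ERR=-2031/16
(0,2): OLD=15479/256 → NEW=0, ERR=15479/256
(0,3): OLD=845633/4096 → NEW=255, ERR=-198847/4096
(1,0): OLD=24163/256 → NEW=0, ERR=24163/256
(1,1): OLD=328501/2048 → NEW=255, ERR=-193739/2048
Target (1,1): original=152, with diffused error = 328501/2048

Answer: 328501/2048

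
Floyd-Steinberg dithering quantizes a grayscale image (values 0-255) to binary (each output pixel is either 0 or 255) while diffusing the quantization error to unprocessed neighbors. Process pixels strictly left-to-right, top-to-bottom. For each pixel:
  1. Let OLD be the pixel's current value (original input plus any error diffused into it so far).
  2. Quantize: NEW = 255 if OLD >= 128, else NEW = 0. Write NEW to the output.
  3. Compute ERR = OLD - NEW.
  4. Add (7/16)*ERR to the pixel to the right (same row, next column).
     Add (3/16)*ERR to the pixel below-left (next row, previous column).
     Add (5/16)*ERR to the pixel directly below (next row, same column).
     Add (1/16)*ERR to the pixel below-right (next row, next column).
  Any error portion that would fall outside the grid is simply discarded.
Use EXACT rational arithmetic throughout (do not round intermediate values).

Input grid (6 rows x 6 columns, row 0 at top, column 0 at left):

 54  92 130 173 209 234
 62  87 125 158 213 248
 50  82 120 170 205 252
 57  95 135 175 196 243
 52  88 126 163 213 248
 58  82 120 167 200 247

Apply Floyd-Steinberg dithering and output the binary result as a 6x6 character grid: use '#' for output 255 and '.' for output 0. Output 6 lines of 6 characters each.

Answer: ..####
.#..##
..####
.#.#.#
..#.##
.#.###

Derivation:
(0,0): OLD=54 → NEW=0, ERR=54
(0,1): OLD=925/8 → NEW=0, ERR=925/8
(0,2): OLD=23115/128 → NEW=255, ERR=-9525/128
(0,3): OLD=287629/2048 → NEW=255, ERR=-234611/2048
(0,4): OLD=5206235/32768 → NEW=255, ERR=-3149605/32768
(0,5): OLD=100636157/524288 → NEW=255, ERR=-33057283/524288
(1,0): OLD=12871/128 → NEW=0, ERR=12871/128
(1,1): OLD=160305/1024 → NEW=255, ERR=-100815/1024
(1,2): OLD=1455557/32768 → NEW=0, ERR=1455557/32768
(1,3): OLD=15592577/131072 → NEW=0, ERR=15592577/131072
(1,4): OLD=1812164995/8388608 → NEW=255, ERR=-326930045/8388608
(1,5): OLD=27546604709/134217728 → NEW=255, ERR=-6678915931/134217728
(2,0): OLD=1031595/16384 → NEW=0, ERR=1031595/16384
(2,1): OLD=48965193/524288 → NEW=0, ERR=48965193/524288
(2,2): OLD=1601327515/8388608 → NEW=255, ERR=-537767525/8388608
(2,3): OLD=11717049091/67108864 → NEW=255, ERR=-5395711229/67108864
(2,4): OLD=334469838089/2147483648 → NEW=255, ERR=-213138492151/2147483648
(2,5): OLD=6548677257679/34359738368 → NEW=255, ERR=-2213056026161/34359738368
(3,0): OLD=790101435/8388608 → NEW=0, ERR=790101435/8388608
(3,1): OLD=10556741855/67108864 → NEW=255, ERR=-6556018465/67108864
(3,2): OLD=33816363501/536870912 → NEW=0, ERR=33816363501/536870912
(3,3): OLD=5319414632935/34359738368 → NEW=255, ERR=-3442318650905/34359738368
(3,4): OLD=28601528682951/274877906944 → NEW=0, ERR=28601528682951/274877906944
(3,5): OLD=1153132034937161/4398046511104 → NEW=255, ERR=31630174605641/4398046511104
(4,0): OLD=67770576853/1073741824 → NEW=0, ERR=67770576853/1073741824
(4,1): OLD=1765772213649/17179869184 → NEW=0, ERR=1765772213649/17179869184
(4,2): OLD=91127642454499/549755813888 → NEW=255, ERR=-49060090086941/549755813888
(4,3): OLD=1021194168261647/8796093022208 → NEW=0, ERR=1021194168261647/8796093022208
(4,4): OLD=41010236259790719/140737488355328 → NEW=255, ERR=5122176729182079/140737488355328
(4,5): OLD=614006401520789529/2251799813685248 → NEW=255, ERR=39797449031051289/2251799813685248
(5,0): OLD=26661881391939/274877906944 → NEW=0, ERR=26661881391939/274877906944
(5,1): OLD=1264587786579955/8796093022208 → NEW=255, ERR=-978415934083085/8796093022208
(5,2): OLD=5041218867637857/70368744177664 → NEW=0, ERR=5041218867637857/70368744177664
(5,3): OLD=531130313618587515/2251799813685248 → NEW=255, ERR=-43078638871150725/2251799813685248
(5,4): OLD=961850140524680043/4503599627370496 → NEW=255, ERR=-186567764454796437/4503599627370496
(5,5): OLD=17054135521828964551/72057594037927936 → NEW=255, ERR=-1320550957842659129/72057594037927936
Row 0: ..####
Row 1: .#..##
Row 2: ..####
Row 3: .#.#.#
Row 4: ..#.##
Row 5: .#.###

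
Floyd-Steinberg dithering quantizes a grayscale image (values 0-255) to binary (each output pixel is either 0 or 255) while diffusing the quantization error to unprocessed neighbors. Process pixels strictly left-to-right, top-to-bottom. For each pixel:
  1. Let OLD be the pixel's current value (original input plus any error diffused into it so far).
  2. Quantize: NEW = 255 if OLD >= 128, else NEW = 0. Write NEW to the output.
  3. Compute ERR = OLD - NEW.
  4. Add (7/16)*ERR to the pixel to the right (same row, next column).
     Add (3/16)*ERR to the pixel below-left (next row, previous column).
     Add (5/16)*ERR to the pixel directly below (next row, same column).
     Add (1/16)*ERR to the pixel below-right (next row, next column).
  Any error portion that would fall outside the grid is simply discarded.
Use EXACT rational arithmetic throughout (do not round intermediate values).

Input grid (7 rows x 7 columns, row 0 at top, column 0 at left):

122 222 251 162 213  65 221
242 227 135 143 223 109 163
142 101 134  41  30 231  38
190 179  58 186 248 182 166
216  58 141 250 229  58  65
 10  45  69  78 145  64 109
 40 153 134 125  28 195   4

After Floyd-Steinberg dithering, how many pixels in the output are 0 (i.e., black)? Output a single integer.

(0,0): OLD=122 → NEW=0, ERR=122
(0,1): OLD=2203/8 → NEW=255, ERR=163/8
(0,2): OLD=33269/128 → NEW=255, ERR=629/128
(0,3): OLD=336179/2048 → NEW=255, ERR=-186061/2048
(0,4): OLD=5677157/32768 → NEW=255, ERR=-2678683/32768
(0,5): OLD=15327939/524288 → NEW=0, ERR=15327939/524288
(0,6): OLD=1961177941/8388608 → NEW=255, ERR=-177917099/8388608
(1,0): OLD=36345/128 → NEW=255, ERR=3705/128
(1,1): OLD=260687/1024 → NEW=255, ERR=-433/1024
(1,2): OLD=3951483/32768 → NEW=0, ERR=3951483/32768
(1,3): OLD=19968415/131072 → NEW=255, ERR=-13454945/131072
(1,4): OLD=1277978685/8388608 → NEW=255, ERR=-861116355/8388608
(1,5): OLD=4304329421/67108864 → NEW=0, ERR=4304329421/67108864
(1,6): OLD=199995515491/1073741824 → NEW=255, ERR=-73808649629/1073741824
(2,0): OLD=2473429/16384 → NEW=255, ERR=-1704491/16384
(2,1): OLD=41823863/524288 → NEW=0, ERR=41823863/524288
(2,2): OLD=1571278117/8388608 → NEW=255, ERR=-567816923/8388608
(2,3): OLD=-2174571715/67108864 → NEW=0, ERR=-2174571715/67108864
(2,4): OLD=-5715172531/536870912 → NEW=0, ERR=-5715172531/536870912
(2,5): OLD=3901234877423/17179869184 → NEW=255, ERR=-479631764497/17179869184
(2,6): OLD=2285154473849/274877906944 → NEW=0, ERR=2285154473849/274877906944
(3,0): OLD=1446588549/8388608 → NEW=255, ERR=-692506491/8388608
(3,1): OLD=9973593377/67108864 → NEW=255, ERR=-7139166943/67108864
(3,2): OLD=-5790040205/536870912 → NEW=0, ERR=-5790040205/536870912
(3,3): OLD=354182220853/2147483648 → NEW=255, ERR=-193426109387/2147483648
(3,4): OLD=54427845538949/274877906944 → NEW=255, ERR=-15666020731771/274877906944
(3,5): OLD=328170536912223/2199023255552 → NEW=255, ERR=-232580393253537/2199023255552
(3,6): OLD=4242556327069697/35184372088832 → NEW=0, ERR=4242556327069697/35184372088832
(4,0): OLD=182810473515/1073741824 → NEW=255, ERR=-90993691605/1073741824
(4,1): OLD=-335037856081/17179869184 → NEW=0, ERR=-335037856081/17179869184
(4,2): OLD=29016260091041/274877906944 → NEW=0, ERR=29016260091041/274877906944
(4,3): OLD=564435087812667/2199023255552 → NEW=255, ERR=3684157646907/2199023255552
(4,4): OLD=3280279983413569/17592186044416 → NEW=255, ERR=-1205727457912511/17592186044416
(4,5): OLD=7886899754920385/562949953421312 → NEW=0, ERR=7886899754920385/562949953421312
(4,6): OLD=920540175335277463/9007199254740992 → NEW=0, ERR=920540175335277463/9007199254740992
(5,0): OLD=-5535829827203/274877906944 → NEW=0, ERR=-5535829827203/274877906944
(5,1): OLD=98056325472511/2199023255552 → NEW=0, ERR=98056325472511/2199023255552
(5,2): OLD=2121466991720489/17592186044416 → NEW=0, ERR=2121466991720489/17592186044416
(5,3): OLD=17596270851719981/140737488355328 → NEW=0, ERR=17596270851719981/140737488355328
(5,4): OLD=1630426926141970895/9007199254740992 → NEW=255, ERR=-666408883816982065/9007199254740992
(5,5): OLD=3666874949042079455/72057594037927936 → NEW=0, ERR=3666874949042079455/72057594037927936
(5,6): OLD=189167698827481784369/1152921504606846976 → NEW=255, ERR=-104827284847264194511/1152921504606846976
(6,0): OLD=1480110666882693/35184372088832 → NEW=0, ERR=1480110666882693/35184372088832
(6,1): OLD=116356839311881417/562949953421312 → NEW=255, ERR=-27195398810553143/562949953421312
(6,2): OLD=1592289296678301755/9007199254740992 → NEW=255, ERR=-704546513280651205/9007199254740992
(6,3): OLD=8900172018688881829/72057594037927936 → NEW=0, ERR=8900172018688881829/72057594037927936
(6,4): OLD=10992070803792684271/144115188075855872 → NEW=0, ERR=10992070803792684271/144115188075855872
(6,5): OLD=4106238863638752952843/18446744073709551616 → NEW=255, ERR=-597680875157182709237/18446744073709551616
(6,6): OLD=-10450637306209230881635/295147905179352825856 → NEW=0, ERR=-10450637306209230881635/295147905179352825856
Output grid:
  Row 0: .####.#  (2 black, running=2)
  Row 1: ##.##.#  (2 black, running=4)
  Row 2: #.#..#.  (4 black, running=8)
  Row 3: ##.###.  (2 black, running=10)
  Row 4: #..##..  (4 black, running=14)
  Row 5: ....#.#  (5 black, running=19)
  Row 6: .##..#.  (4 black, running=23)

Answer: 23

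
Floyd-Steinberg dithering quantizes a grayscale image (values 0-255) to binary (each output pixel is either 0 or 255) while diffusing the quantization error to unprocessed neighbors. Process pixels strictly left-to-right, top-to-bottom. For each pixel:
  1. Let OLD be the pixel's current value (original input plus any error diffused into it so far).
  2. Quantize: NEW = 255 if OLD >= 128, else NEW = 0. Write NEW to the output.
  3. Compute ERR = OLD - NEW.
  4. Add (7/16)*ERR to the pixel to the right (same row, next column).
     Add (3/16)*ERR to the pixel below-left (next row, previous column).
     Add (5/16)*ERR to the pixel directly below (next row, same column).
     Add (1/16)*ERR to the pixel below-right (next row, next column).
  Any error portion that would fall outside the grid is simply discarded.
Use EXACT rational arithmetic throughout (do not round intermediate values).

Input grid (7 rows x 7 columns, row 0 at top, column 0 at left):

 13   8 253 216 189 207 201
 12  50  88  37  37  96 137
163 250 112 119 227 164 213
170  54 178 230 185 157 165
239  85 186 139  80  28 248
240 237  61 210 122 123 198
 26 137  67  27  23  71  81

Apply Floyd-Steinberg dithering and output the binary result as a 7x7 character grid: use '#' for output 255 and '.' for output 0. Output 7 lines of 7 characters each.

Answer: ..#####
.......
###.###
#.###.#
#.#...#
##.####
.#.....

Derivation:
(0,0): OLD=13 → NEW=0, ERR=13
(0,1): OLD=219/16 → NEW=0, ERR=219/16
(0,2): OLD=66301/256 → NEW=255, ERR=1021/256
(0,3): OLD=891883/4096 → NEW=255, ERR=-152597/4096
(0,4): OLD=11318125/65536 → NEW=255, ERR=-5393555/65536
(0,5): OLD=179300347/1048576 → NEW=255, ERR=-88086533/1048576
(0,6): OLD=2755614685/16777216 → NEW=255, ERR=-1522575395/16777216
(1,0): OLD=4769/256 → NEW=0, ERR=4769/256
(1,1): OLD=131047/2048 → NEW=0, ERR=131047/2048
(1,2): OLD=7281779/65536 → NEW=0, ERR=7281779/65536
(1,3): OLD=15410679/262144 → NEW=0, ERR=15410679/262144
(1,4): OLD=317447173/16777216 → NEW=0, ERR=317447173/16777216
(1,5): OLD=7498267541/134217728 → NEW=0, ERR=7498267541/134217728
(1,6): OLD=274515040539/2147483648 → NEW=0, ERR=274515040539/2147483648
(2,0): OLD=5925085/32768 → NEW=255, ERR=-2430755/32768
(2,1): OLD=272147151/1048576 → NEW=255, ERR=4760271/1048576
(2,2): OLD=2746936621/16777216 → NEW=255, ERR=-1531253459/16777216
(2,3): OLD=14486469637/134217728 → NEW=0, ERR=14486469637/134217728
(2,4): OLD=315983516373/1073741824 → NEW=255, ERR=42179351253/1073741824
(2,5): OLD=7689547772935/34359738368 → NEW=255, ERR=-1072185510905/34359738368
(2,6): OLD=133473449515425/549755813888 → NEW=255, ERR=-6714283026015/549755813888
(3,0): OLD=2477486733/16777216 → NEW=255, ERR=-1800703347/16777216
(3,1): OLD=-1783447031/134217728 → NEW=0, ERR=-1783447031/134217728
(3,2): OLD=176293272683/1073741824 → NEW=255, ERR=-97510892437/1073741824
(3,3): OLD=969197570781/4294967296 → NEW=255, ERR=-126019089699/4294967296
(3,4): OLD=101888432440973/549755813888 → NEW=255, ERR=-38299300100467/549755813888
(3,5): OLD=514284820837239/4398046511104 → NEW=0, ERR=514284820837239/4398046511104
(3,6): OLD=14805025468738793/70368744177664 → NEW=255, ERR=-3139004296565527/70368744177664
(4,0): OLD=435870116899/2147483648 → NEW=255, ERR=-111738213341/2147483648
(4,1): OLD=1180179122375/34359738368 → NEW=0, ERR=1180179122375/34359738368
(4,2): OLD=91433071857161/549755813888 → NEW=255, ERR=-48754660684279/549755813888
(4,3): OLD=317949305330227/4398046511104 → NEW=0, ERR=317949305330227/4398046511104
(4,4): OLD=3868491791082985/35184372088832 → NEW=0, ERR=3868491791082985/35184372088832
(4,5): OLD=112507544831178025/1125899906842624 → NEW=0, ERR=112507544831178025/1125899906842624
(4,6): OLD=5135660214578869231/18014398509481984 → NEW=255, ERR=541988594660963311/18014398509481984
(5,0): OLD=126542875632965/549755813888 → NEW=255, ERR=-13644856908475/549755813888
(5,1): OLD=954352706512919/4398046511104 → NEW=255, ERR=-167149153818601/4398046511104
(5,2): OLD=1138586867195409/35184372088832 → NEW=0, ERR=1138586867195409/35184372088832
(5,3): OLD=73696373795753781/281474976710656 → NEW=255, ERR=1920254734536501/281474976710656
(5,4): OLD=3289400093955173863/18014398509481984 → NEW=255, ERR=-1304271525962732057/18014398509481984
(5,5): OLD=19464836376216520183/144115188075855872 → NEW=255, ERR=-17284536583126727177/144115188075855872
(5,6): OLD=371645669267253631897/2305843009213693952 → NEW=255, ERR=-216344298082238325863/2305843009213693952
(6,0): OLD=782345610824461/70368744177664 → NEW=0, ERR=782345610824461/70368744177664
(6,1): OLD=151437753726610289/1125899906842624 → NEW=255, ERR=-135666722518258831/1125899906842624
(6,2): OLD=419724414695622707/18014398509481984 → NEW=0, ERR=419724414695622707/18014398509481984
(6,3): OLD=4002457236066554797/144115188075855872 → NEW=0, ERR=4002457236066554797/144115188075855872
(6,4): OLD=-2748713812428241353/288230376151711744 → NEW=0, ERR=-2748713812428241353/288230376151711744
(6,5): OLD=266767108750691958659/36893488147419103232 → NEW=0, ERR=266767108750691958659/36893488147419103232
(6,6): OLD=27948945188450493272933/590295810358705651712 → NEW=0, ERR=27948945188450493272933/590295810358705651712
Row 0: ..#####
Row 1: .......
Row 2: ###.###
Row 3: #.###.#
Row 4: #.#...#
Row 5: ##.####
Row 6: .#.....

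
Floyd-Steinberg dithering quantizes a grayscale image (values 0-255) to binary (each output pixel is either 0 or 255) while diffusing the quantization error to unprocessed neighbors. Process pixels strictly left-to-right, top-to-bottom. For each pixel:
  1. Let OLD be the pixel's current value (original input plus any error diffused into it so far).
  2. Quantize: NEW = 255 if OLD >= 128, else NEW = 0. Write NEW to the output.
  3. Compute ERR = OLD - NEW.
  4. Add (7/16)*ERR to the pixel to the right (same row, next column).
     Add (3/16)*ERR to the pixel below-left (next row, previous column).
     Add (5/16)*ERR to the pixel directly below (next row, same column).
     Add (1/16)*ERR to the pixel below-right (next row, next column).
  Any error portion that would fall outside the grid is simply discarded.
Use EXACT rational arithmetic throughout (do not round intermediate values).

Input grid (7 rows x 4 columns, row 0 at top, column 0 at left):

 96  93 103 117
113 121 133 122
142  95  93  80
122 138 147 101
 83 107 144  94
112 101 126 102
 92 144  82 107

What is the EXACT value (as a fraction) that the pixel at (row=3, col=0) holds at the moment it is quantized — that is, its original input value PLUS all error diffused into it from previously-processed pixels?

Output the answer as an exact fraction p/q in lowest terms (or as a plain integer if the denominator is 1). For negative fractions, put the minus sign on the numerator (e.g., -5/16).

Answer: 13161861/131072

Derivation:
(0,0): OLD=96 → NEW=0, ERR=96
(0,1): OLD=135 → NEW=255, ERR=-120
(0,2): OLD=101/2 → NEW=0, ERR=101/2
(0,3): OLD=4451/32 → NEW=255, ERR=-3709/32
(1,0): OLD=241/2 → NEW=0, ERR=241/2
(1,1): OLD=2427/16 → NEW=255, ERR=-1653/16
(1,2): OLD=38067/512 → NEW=0, ERR=38067/512
(1,3): OLD=995029/8192 → NEW=0, ERR=995029/8192
(2,0): OLD=41033/256 → NEW=255, ERR=-24247/256
(2,1): OLD=350199/8192 → NEW=0, ERR=350199/8192
(2,2): OLD=1239075/8192 → NEW=255, ERR=-849885/8192
(2,3): OLD=5060391/65536 → NEW=0, ERR=5060391/65536
(3,0): OLD=13161861/131072 → NEW=0, ERR=13161861/131072
Target (3,0): original=122, with diffused error = 13161861/131072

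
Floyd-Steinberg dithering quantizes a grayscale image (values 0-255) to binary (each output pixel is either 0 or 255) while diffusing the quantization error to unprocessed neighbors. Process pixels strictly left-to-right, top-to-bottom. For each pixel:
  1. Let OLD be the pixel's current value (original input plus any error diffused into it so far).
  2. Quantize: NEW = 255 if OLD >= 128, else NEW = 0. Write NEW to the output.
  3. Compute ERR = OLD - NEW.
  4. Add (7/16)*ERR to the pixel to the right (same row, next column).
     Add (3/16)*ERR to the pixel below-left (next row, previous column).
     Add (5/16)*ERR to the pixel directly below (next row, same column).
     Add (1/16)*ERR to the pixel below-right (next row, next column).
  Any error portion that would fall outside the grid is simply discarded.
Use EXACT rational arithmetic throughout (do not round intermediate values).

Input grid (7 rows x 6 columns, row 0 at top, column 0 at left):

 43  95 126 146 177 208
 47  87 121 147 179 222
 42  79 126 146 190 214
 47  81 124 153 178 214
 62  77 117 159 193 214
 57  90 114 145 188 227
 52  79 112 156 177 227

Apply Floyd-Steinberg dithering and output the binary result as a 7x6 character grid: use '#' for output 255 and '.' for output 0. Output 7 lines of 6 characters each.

Answer: ..#.##
.#.###
..#.##
.#.#.#
..#.##
.#.###
..#.##

Derivation:
(0,0): OLD=43 → NEW=0, ERR=43
(0,1): OLD=1821/16 → NEW=0, ERR=1821/16
(0,2): OLD=45003/256 → NEW=255, ERR=-20277/256
(0,3): OLD=456077/4096 → NEW=0, ERR=456077/4096
(0,4): OLD=14792411/65536 → NEW=255, ERR=-1919269/65536
(0,5): OLD=204668925/1048576 → NEW=255, ERR=-62717955/1048576
(1,0): OLD=20935/256 → NEW=0, ERR=20935/256
(1,1): OLD=299377/2048 → NEW=255, ERR=-222863/2048
(1,2): OLD=5022021/65536 → NEW=0, ERR=5022021/65536
(1,3): OLD=53708065/262144 → NEW=255, ERR=-13138655/262144
(1,4): OLD=2410299651/16777216 → NEW=255, ERR=-1867890429/16777216
(1,5): OLD=41008668965/268435456 → NEW=255, ERR=-27442372315/268435456
(2,0): OLD=1545067/32768 → NEW=0, ERR=1545067/32768
(2,1): OLD=89235785/1048576 → NEW=0, ERR=89235785/1048576
(2,2): OLD=2868571675/16777216 → NEW=255, ERR=-1409618405/16777216
(2,3): OLD=10400922115/134217728 → NEW=0, ERR=10400922115/134217728
(2,4): OLD=716444361865/4294967296 → NEW=255, ERR=-378772298615/4294967296
(2,5): OLD=9380992196175/68719476736 → NEW=255, ERR=-8142474371505/68719476736
(3,0): OLD=1303447227/16777216 → NEW=0, ERR=1303447227/16777216
(3,1): OLD=17284242207/134217728 → NEW=255, ERR=-16941278433/134217728
(3,2): OLD=66969616973/1073741824 → NEW=0, ERR=66969616973/1073741824
(3,3): OLD=12556197546727/68719476736 → NEW=255, ERR=-4967269020953/68719476736
(3,4): OLD=55769125858311/549755813888 → NEW=0, ERR=55769125858311/549755813888
(3,5): OLD=1898565958677769/8796093022208 → NEW=255, ERR=-344437761985271/8796093022208
(4,0): OLD=134458039957/2147483648 → NEW=0, ERR=134458039957/2147483648
(4,1): OLD=2800262806289/34359738368 → NEW=0, ERR=2800262806289/34359738368
(4,2): OLD=165701075548643/1099511627776 → NEW=255, ERR=-114674389534237/1099511627776
(4,3): OLD=2000246975576463/17592186044416 → NEW=0, ERR=2000246975576463/17592186044416
(4,4): OLD=73911212030246015/281474976710656 → NEW=255, ERR=2135092969028735/281474976710656
(4,5): OLD=952159721562299161/4503599627370496 → NEW=255, ERR=-196258183417177319/4503599627370496
(5,0): OLD=50493513007043/549755813888 → NEW=0, ERR=50493513007043/549755813888
(5,1): OLD=2463067322957555/17592186044416 → NEW=255, ERR=-2022940118368525/17592186044416
(5,2): OLD=8094045418622753/140737488355328 → NEW=0, ERR=8094045418622753/140737488355328
(5,3): OLD=903406975061879035/4503599627370496 → NEW=255, ERR=-245010929917597445/4503599627370496
(5,4): OLD=1490730910340701403/9007199254740992 → NEW=255, ERR=-806104899618251557/9007199254740992
(5,5): OLD=25177154536728668375/144115188075855872 → NEW=255, ERR=-11572218422614578985/144115188075855872
(6,0): OLD=16646840514975417/281474976710656 → NEW=0, ERR=16646840514975417/281474976710656
(6,1): OLD=384893995868957637/4503599627370496 → NEW=0, ERR=384893995868957637/4503599627370496
(6,2): OLD=2701712577563784509/18014398509481984 → NEW=255, ERR=-1891959042354121411/18014398509481984
(6,3): OLD=23019415200710436329/288230376151711744 → NEW=0, ERR=23019415200710436329/288230376151711744
(6,4): OLD=763313537677286753801/4611686018427387904 → NEW=255, ERR=-412666397021697161719/4611686018427387904
(6,5): OLD=11596698183553515300511/73786976294838206464 → NEW=255, ERR=-7218980771630227347809/73786976294838206464
Row 0: ..#.##
Row 1: .#.###
Row 2: ..#.##
Row 3: .#.#.#
Row 4: ..#.##
Row 5: .#.###
Row 6: ..#.##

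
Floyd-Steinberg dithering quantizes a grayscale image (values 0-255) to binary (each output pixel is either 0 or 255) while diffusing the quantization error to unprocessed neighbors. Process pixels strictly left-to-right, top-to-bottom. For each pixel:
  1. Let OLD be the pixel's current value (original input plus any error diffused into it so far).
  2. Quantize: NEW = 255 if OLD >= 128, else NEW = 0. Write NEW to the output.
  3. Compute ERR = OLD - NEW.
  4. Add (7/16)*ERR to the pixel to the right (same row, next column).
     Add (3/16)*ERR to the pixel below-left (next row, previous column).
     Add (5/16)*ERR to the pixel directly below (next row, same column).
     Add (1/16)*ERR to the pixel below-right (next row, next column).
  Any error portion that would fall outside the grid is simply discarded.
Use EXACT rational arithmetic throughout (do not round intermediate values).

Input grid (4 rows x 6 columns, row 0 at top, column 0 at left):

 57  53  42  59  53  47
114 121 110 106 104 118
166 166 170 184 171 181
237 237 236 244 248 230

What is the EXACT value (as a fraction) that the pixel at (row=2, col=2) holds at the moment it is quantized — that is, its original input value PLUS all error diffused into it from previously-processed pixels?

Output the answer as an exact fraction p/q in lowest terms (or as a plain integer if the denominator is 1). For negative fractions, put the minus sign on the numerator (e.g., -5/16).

Answer: 1515434889/16777216

Derivation:
(0,0): OLD=57 → NEW=0, ERR=57
(0,1): OLD=1247/16 → NEW=0, ERR=1247/16
(0,2): OLD=19481/256 → NEW=0, ERR=19481/256
(0,3): OLD=378031/4096 → NEW=0, ERR=378031/4096
(0,4): OLD=6119625/65536 → NEW=0, ERR=6119625/65536
(0,5): OLD=92120447/1048576 → NEW=0, ERR=92120447/1048576
(1,0): OLD=37485/256 → NEW=255, ERR=-27795/256
(1,1): OLD=236923/2048 → NEW=0, ERR=236923/2048
(1,2): OLD=13537687/65536 → NEW=255, ERR=-3173993/65536
(1,3): OLD=35629899/262144 → NEW=255, ERR=-31216821/262144
(1,4): OLD=1733466753/16777216 → NEW=0, ERR=1733466753/16777216
(1,5): OLD=52745910839/268435456 → NEW=255, ERR=-15705130441/268435456
(2,0): OLD=5038457/32768 → NEW=255, ERR=-3317383/32768
(2,1): OLD=148890435/1048576 → NEW=255, ERR=-118496445/1048576
(2,2): OLD=1515434889/16777216 → NEW=0, ERR=1515434889/16777216
Target (2,2): original=170, with diffused error = 1515434889/16777216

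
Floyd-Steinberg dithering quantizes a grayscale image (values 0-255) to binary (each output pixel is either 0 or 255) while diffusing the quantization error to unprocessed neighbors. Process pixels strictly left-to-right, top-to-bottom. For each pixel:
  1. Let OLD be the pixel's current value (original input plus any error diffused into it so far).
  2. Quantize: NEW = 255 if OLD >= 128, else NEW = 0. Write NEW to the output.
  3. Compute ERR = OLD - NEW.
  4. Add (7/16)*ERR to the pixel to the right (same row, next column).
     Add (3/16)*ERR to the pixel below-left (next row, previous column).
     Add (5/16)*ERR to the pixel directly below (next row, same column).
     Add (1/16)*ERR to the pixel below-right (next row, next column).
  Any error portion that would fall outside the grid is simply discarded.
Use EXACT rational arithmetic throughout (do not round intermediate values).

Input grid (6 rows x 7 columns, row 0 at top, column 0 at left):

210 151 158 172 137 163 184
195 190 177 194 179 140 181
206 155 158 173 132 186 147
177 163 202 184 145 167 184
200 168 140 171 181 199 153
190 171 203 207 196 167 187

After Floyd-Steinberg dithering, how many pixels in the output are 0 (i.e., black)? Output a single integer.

Answer: 12

Derivation:
(0,0): OLD=210 → NEW=255, ERR=-45
(0,1): OLD=2101/16 → NEW=255, ERR=-1979/16
(0,2): OLD=26595/256 → NEW=0, ERR=26595/256
(0,3): OLD=890677/4096 → NEW=255, ERR=-153803/4096
(0,4): OLD=7901811/65536 → NEW=0, ERR=7901811/65536
(0,5): OLD=226230565/1048576 → NEW=255, ERR=-41156315/1048576
(0,6): OLD=2798913539/16777216 → NEW=255, ERR=-1479276541/16777216
(1,0): OLD=40383/256 → NEW=255, ERR=-24897/256
(1,1): OLD=256953/2048 → NEW=0, ERR=256953/2048
(1,2): OLD=16356781/65536 → NEW=255, ERR=-354899/65536
(1,3): OLD=54787241/262144 → NEW=255, ERR=-12059479/262144
(1,4): OLD=3134758619/16777216 → NEW=255, ERR=-1143431461/16777216
(1,5): OLD=11934736203/134217728 → NEW=0, ERR=11934736203/134217728
(1,6): OLD=407798623749/2147483648 → NEW=255, ERR=-139809706491/2147483648
(2,0): OLD=6525187/32768 → NEW=255, ERR=-1830653/32768
(2,1): OLD=170574289/1048576 → NEW=255, ERR=-96812591/1048576
(2,2): OLD=1931566259/16777216 → NEW=0, ERR=1931566259/16777216
(2,3): OLD=26290057947/134217728 → NEW=255, ERR=-7935462693/134217728
(2,4): OLD=105906049803/1073741824 → NEW=0, ERR=105906049803/1073741824
(2,5): OLD=8262586583449/34359738368 → NEW=255, ERR=-499146700391/34359738368
(2,6): OLD=69190593687487/549755813888 → NEW=0, ERR=69190593687487/549755813888
(3,0): OLD=2386224979/16777216 → NEW=255, ERR=-1891965101/16777216
(3,1): OLD=13811810391/134217728 → NEW=0, ERR=13811810391/134217728
(3,2): OLD=285769310133/1073741824 → NEW=255, ERR=11965145013/1073741824
(3,3): OLD=842192956803/4294967296 → NEW=255, ERR=-253023703677/4294967296
(3,4): OLD=78961315025747/549755813888 → NEW=255, ERR=-61226417515693/549755813888
(3,5): OLD=631113277314601/4398046511104 → NEW=255, ERR=-490388583016919/4398046511104
(3,6): OLD=12218861817421175/70368744177664 → NEW=255, ERR=-5725167947883145/70368744177664
(4,0): OLD=395253556733/2147483648 → NEW=255, ERR=-152354773507/2147483648
(4,1): OLD=5640516799705/34359738368 → NEW=255, ERR=-3121216484135/34359738368
(4,2): OLD=54494976329303/549755813888 → NEW=0, ERR=54494976329303/549755813888
(4,3): OLD=773054236224493/4398046511104 → NEW=255, ERR=-348447624107027/4398046511104
(4,4): OLD=3059145302582135/35184372088832 → NEW=0, ERR=3059145302582135/35184372088832
(4,5): OLD=202638543770820407/1125899906842624 → NEW=255, ERR=-84465932474048713/1125899906842624
(4,6): OLD=1581388531549419697/18014398509481984 → NEW=0, ERR=1581388531549419697/18014398509481984
(5,0): OLD=82901573305755/549755813888 → NEW=255, ERR=-57286159235685/549755813888
(5,1): OLD=488956790193545/4398046511104 → NEW=0, ERR=488956790193545/4398046511104
(5,2): OLD=9221246535151183/35184372088832 → NEW=255, ERR=249231652499023/35184372088832
(5,3): OLD=58501235677122731/281474976710656 → NEW=255, ERR=-13274883384094549/281474976710656
(5,4): OLD=3305988232323418041/18014398509481984 → NEW=255, ERR=-1287683387594487879/18014398509481984
(5,5): OLD=19336931247910430633/144115188075855872 → NEW=255, ERR=-17412441711432816727/144115188075855872
(5,6): OLD=361749452648229604551/2305843009213693952 → NEW=255, ERR=-226240514701262353209/2305843009213693952
Output grid:
  Row 0: ##.#.##  (2 black, running=2)
  Row 1: #.###.#  (2 black, running=4)
  Row 2: ##.#.#.  (3 black, running=7)
  Row 3: #.#####  (1 black, running=8)
  Row 4: ##.#.#.  (3 black, running=11)
  Row 5: #.#####  (1 black, running=12)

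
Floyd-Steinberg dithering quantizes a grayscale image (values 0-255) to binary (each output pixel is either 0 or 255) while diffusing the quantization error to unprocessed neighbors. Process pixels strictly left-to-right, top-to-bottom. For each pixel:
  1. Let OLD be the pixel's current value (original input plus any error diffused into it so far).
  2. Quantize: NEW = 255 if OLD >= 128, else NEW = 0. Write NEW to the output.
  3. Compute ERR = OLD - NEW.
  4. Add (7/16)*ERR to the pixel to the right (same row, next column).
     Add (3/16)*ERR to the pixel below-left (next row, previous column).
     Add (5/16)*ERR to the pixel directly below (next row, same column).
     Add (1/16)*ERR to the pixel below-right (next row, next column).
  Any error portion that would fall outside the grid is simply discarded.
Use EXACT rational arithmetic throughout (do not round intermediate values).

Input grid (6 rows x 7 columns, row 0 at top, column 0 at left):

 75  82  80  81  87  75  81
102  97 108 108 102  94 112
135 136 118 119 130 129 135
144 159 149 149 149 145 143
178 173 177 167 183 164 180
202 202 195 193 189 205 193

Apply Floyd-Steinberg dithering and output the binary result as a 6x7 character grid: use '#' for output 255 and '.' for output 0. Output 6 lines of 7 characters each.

(0,0): OLD=75 → NEW=0, ERR=75
(0,1): OLD=1837/16 → NEW=0, ERR=1837/16
(0,2): OLD=33339/256 → NEW=255, ERR=-31941/256
(0,3): OLD=108189/4096 → NEW=0, ERR=108189/4096
(0,4): OLD=6458955/65536 → NEW=0, ERR=6458955/65536
(0,5): OLD=123855885/1048576 → NEW=0, ERR=123855885/1048576
(0,6): OLD=2225945691/16777216 → NEW=255, ERR=-2052244389/16777216
(1,0): OLD=37623/256 → NEW=255, ERR=-27657/256
(1,1): OLD=137025/2048 → NEW=0, ERR=137025/2048
(1,2): OLD=7235797/65536 → NEW=0, ERR=7235797/65536
(1,3): OLD=45937969/262144 → NEW=255, ERR=-20908751/262144
(1,4): OLD=2041811443/16777216 → NEW=0, ERR=2041811443/16777216
(1,5): OLD=22465421539/134217728 → NEW=255, ERR=-11760099101/134217728
(1,6): OLD=91961252589/2147483648 → NEW=0, ERR=91961252589/2147483648
(2,0): OLD=3728475/32768 → NEW=0, ERR=3728475/32768
(2,1): OLD=231356185/1048576 → NEW=255, ERR=-36030695/1048576
(2,2): OLD=2125612171/16777216 → NEW=0, ERR=2125612171/16777216
(2,3): OLD=24055051251/134217728 → NEW=255, ERR=-10170469389/134217728
(2,4): OLD=121833234211/1073741824 → NEW=0, ERR=121833234211/1073741824
(2,5): OLD=5734499222817/34359738368 → NEW=255, ERR=-3027234061023/34359738368
(2,6): OLD=57372711284983/549755813888 → NEW=0, ERR=57372711284983/549755813888
(3,0): OLD=2904383019/16777216 → NEW=255, ERR=-1373807061/16777216
(3,1): OLD=19233974095/134217728 → NEW=255, ERR=-14991546545/134217728
(3,2): OLD=132467693725/1073741824 → NEW=0, ERR=132467693725/1073741824
(3,3): OLD=895448617627/4294967296 → NEW=255, ERR=-199768042853/4294967296
(3,4): OLD=78534580996651/549755813888 → NEW=255, ERR=-61653151544789/549755813888
(3,5): OLD=418089726147889/4398046511104 → NEW=0, ERR=418089726147889/4398046511104
(3,6): OLD=14896780992029551/70368744177664 → NEW=255, ERR=-3047248773274769/70368744177664
(4,0): OLD=282325167269/2147483648 → NEW=255, ERR=-265283162971/2147483648
(4,1): OLD=3506887731809/34359738368 → NEW=0, ERR=3506887731809/34359738368
(4,2): OLD=134417555232847/549755813888 → NEW=255, ERR=-5770177308593/549755813888
(4,3): OLD=591784375337749/4398046511104 → NEW=255, ERR=-529717484993771/4398046511104
(4,4): OLD=3876519215163375/35184372088832 → NEW=0, ERR=3876519215163375/35184372088832
(4,5): OLD=255332682108751407/1125899906842624 → NEW=255, ERR=-31771794136117713/1125899906842624
(4,6): OLD=2883440240785811193/18014398509481984 → NEW=255, ERR=-1710231379132094727/18014398509481984
(5,0): OLD=100348684563123/549755813888 → NEW=255, ERR=-39839047978317/549755813888
(5,1): OLD=846632725768081/4398046511104 → NEW=255, ERR=-274869134563439/4398046511104
(5,2): OLD=5213371627523463/35184372088832 → NEW=255, ERR=-3758643255128697/35184372088832
(5,3): OLD=36205202561200835/281474976710656 → NEW=255, ERR=-35570916500016445/281474976710656
(5,4): OLD=2798055672151016001/18014398509481984 → NEW=255, ERR=-1795615947766889919/18014398509481984
(5,5): OLD=20415127823305312433/144115188075855872 → NEW=255, ERR=-16334245136037934927/144115188075855872
(5,6): OLD=258211940011270531903/2305843009213693952 → NEW=0, ERR=258211940011270531903/2305843009213693952
Row 0: ..#...#
Row 1: #..#.#.
Row 2: .#.#.#.
Row 3: ##.##.#
Row 4: #.##.##
Row 5: ######.

Answer: ..#...#
#..#.#.
.#.#.#.
##.##.#
#.##.##
######.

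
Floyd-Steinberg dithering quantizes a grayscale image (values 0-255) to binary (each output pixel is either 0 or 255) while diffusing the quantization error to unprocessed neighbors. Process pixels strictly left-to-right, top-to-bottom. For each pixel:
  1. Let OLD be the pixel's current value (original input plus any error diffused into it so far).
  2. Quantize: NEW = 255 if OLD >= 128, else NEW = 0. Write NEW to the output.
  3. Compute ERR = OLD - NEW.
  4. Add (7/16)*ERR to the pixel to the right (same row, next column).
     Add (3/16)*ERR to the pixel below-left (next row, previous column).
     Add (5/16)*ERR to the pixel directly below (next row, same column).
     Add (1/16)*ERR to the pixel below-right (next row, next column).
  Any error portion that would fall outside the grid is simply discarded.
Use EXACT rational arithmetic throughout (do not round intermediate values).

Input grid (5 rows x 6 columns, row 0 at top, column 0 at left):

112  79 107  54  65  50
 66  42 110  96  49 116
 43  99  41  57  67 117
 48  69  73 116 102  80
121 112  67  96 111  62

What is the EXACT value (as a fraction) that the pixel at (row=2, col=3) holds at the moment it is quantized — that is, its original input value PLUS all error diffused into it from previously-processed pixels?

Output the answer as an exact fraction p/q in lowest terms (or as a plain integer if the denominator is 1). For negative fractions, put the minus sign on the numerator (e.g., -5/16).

Answer: 433832815/8388608

Derivation:
(0,0): OLD=112 → NEW=0, ERR=112
(0,1): OLD=128 → NEW=255, ERR=-127
(0,2): OLD=823/16 → NEW=0, ERR=823/16
(0,3): OLD=19585/256 → NEW=0, ERR=19585/256
(0,4): OLD=403335/4096 → NEW=0, ERR=403335/4096
(0,5): OLD=6100145/65536 → NEW=0, ERR=6100145/65536
(1,0): OLD=1235/16 → NEW=0, ERR=1235/16
(1,1): OLD=6749/128 → NEW=0, ERR=6749/128
(1,2): OLD=637129/4096 → NEW=255, ERR=-407351/4096
(1,3): OLD=1606873/16384 → NEW=0, ERR=1606873/16384
(1,4): OLD=151953663/1048576 → NEW=255, ERR=-115433217/1048576
(1,5): OLD=1729389897/16777216 → NEW=0, ERR=1729389897/16777216
(2,0): OLD=157711/2048 → NEW=0, ERR=157711/2048
(2,1): OLD=8869965/65536 → NEW=255, ERR=-7841715/65536
(2,2): OLD=-21750505/1048576 → NEW=0, ERR=-21750505/1048576
(2,3): OLD=433832815/8388608 → NEW=0, ERR=433832815/8388608
Target (2,3): original=57, with diffused error = 433832815/8388608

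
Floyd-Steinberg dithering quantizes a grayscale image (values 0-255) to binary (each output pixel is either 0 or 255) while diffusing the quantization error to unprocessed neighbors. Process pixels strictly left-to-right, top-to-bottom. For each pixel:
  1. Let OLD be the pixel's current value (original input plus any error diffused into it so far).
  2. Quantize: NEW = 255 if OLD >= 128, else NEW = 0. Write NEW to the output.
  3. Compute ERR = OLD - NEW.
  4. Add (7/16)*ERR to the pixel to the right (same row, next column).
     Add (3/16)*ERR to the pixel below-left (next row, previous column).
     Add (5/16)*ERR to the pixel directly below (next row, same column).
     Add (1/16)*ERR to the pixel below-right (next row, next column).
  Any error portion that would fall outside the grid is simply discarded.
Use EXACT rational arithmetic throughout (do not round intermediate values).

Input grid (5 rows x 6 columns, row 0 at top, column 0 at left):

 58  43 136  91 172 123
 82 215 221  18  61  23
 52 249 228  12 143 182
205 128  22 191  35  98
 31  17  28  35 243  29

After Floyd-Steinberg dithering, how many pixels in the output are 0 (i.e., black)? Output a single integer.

Answer: 18

Derivation:
(0,0): OLD=58 → NEW=0, ERR=58
(0,1): OLD=547/8 → NEW=0, ERR=547/8
(0,2): OLD=21237/128 → NEW=255, ERR=-11403/128
(0,3): OLD=106547/2048 → NEW=0, ERR=106547/2048
(0,4): OLD=6381925/32768 → NEW=255, ERR=-1973915/32768
(0,5): OLD=50670019/524288 → NEW=0, ERR=50670019/524288
(1,0): OLD=14457/128 → NEW=0, ERR=14457/128
(1,1): OLD=279247/1024 → NEW=255, ERR=18127/1024
(1,2): OLD=7042939/32768 → NEW=255, ERR=-1312901/32768
(1,3): OLD=-17569/131072 → NEW=0, ERR=-17569/131072
(1,4): OLD=532586045/8388608 → NEW=0, ERR=532586045/8388608
(1,5): OLD=10363389339/134217728 → NEW=0, ERR=10363389339/134217728
(2,0): OLD=1484629/16384 → NEW=0, ERR=1484629/16384
(2,1): OLD=153995127/524288 → NEW=255, ERR=20301687/524288
(2,2): OLD=1958752549/8388608 → NEW=255, ERR=-180342491/8388608
(2,3): OLD=802124349/67108864 → NEW=0, ERR=802124349/67108864
(2,4): OLD=391998963511/2147483648 → NEW=255, ERR=-155609366729/2147483648
(2,5): OLD=6129619990513/34359738368 → NEW=255, ERR=-2632113293327/34359738368
(3,0): OLD=2018110341/8388608 → NEW=255, ERR=-120984699/8388608
(3,1): OLD=9088106913/67108864 → NEW=255, ERR=-8024653407/67108864
(3,2): OLD=-17379482189/536870912 → NEW=0, ERR=-17379482189/536870912
(3,3): OLD=5691428644953/34359738368 → NEW=255, ERR=-3070304638887/34359738368
(3,4): OLD=-11092540268871/274877906944 → NEW=0, ERR=-11092540268871/274877906944
(3,5): OLD=228158245531703/4398046511104 → NEW=0, ERR=228158245531703/4398046511104
(4,0): OLD=4372648363/1073741824 → NEW=0, ERR=4372648363/1073741824
(4,1): OLD=-439068892497/17179869184 → NEW=0, ERR=-439068892497/17179869184
(4,2): OLD=-9634772467619/549755813888 → NEW=0, ERR=-9634772467619/549755813888
(4,3): OLD=-89556353981775/8796093022208 → NEW=0, ERR=-89556353981775/8796093022208
(4,4): OLD=32380460235088065/140737488355328 → NEW=255, ERR=-3507599295520575/140737488355328
(4,5): OLD=71574938195638695/2251799813685248 → NEW=0, ERR=71574938195638695/2251799813685248
Output grid:
  Row 0: ..#.#.  (4 black, running=4)
  Row 1: .##...  (4 black, running=8)
  Row 2: .##.##  (2 black, running=10)
  Row 3: ##.#..  (3 black, running=13)
  Row 4: ....#.  (5 black, running=18)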